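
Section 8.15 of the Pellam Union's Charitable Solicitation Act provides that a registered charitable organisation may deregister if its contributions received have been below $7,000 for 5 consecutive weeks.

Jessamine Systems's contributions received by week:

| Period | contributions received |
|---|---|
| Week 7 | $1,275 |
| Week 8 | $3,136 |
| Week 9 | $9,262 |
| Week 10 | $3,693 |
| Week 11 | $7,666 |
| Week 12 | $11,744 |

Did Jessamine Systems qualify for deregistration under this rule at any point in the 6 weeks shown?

No

Weeks below $7,000: Week 7, Week 8, Week 10.
Longest run of consecutive weeks below the threshold: 2.
2 < 5, so Jessamine Systems never became eligible.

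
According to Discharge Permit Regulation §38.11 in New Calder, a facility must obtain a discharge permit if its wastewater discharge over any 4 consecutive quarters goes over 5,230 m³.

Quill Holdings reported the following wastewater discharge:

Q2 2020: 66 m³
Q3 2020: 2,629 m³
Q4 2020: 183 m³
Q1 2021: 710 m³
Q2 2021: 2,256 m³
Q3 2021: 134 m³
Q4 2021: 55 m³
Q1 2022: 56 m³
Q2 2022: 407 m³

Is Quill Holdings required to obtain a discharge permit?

Yes

Q2 2020–Q1 2021: 66 m³ + 2,629 m³ + 183 m³ + 710 m³ = 3,588 m³ (under)
Q3 2020–Q2 2021: 2,629 m³ + 183 m³ + 710 m³ + 2,256 m³ = 5,778 m³ (over)
Q4 2020–Q3 2021: 183 m³ + 710 m³ + 2,256 m³ + 134 m³ = 3,283 m³ (under)
Q1 2021–Q4 2021: 710 m³ + 2,256 m³ + 134 m³ + 55 m³ = 3,155 m³ (under)
Q2 2021–Q1 2022: 2,256 m³ + 134 m³ + 55 m³ + 56 m³ = 2,501 m³ (under)
Q3 2021–Q2 2022: 134 m³ + 55 m³ + 56 m³ + 407 m³ = 652 m³ (under)
At least one window exceeds 5,230 m³.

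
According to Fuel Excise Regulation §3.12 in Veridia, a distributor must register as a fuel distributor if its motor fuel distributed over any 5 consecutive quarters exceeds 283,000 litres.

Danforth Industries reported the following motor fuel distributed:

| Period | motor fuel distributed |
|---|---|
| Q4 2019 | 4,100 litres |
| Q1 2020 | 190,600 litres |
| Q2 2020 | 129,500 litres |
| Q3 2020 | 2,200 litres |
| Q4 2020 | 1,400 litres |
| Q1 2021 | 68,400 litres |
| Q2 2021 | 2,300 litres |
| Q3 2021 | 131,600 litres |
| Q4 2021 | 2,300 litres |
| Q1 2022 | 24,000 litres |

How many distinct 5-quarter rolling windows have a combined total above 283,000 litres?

Q4 2019–Q4 2020: 4,100 litres + 190,600 litres + 129,500 litres + 2,200 litres + 1,400 litres = 327,800 litres (over)
Q1 2020–Q1 2021: 190,600 litres + 129,500 litres + 2,200 litres + 1,400 litres + 68,400 litres = 392,100 litres (over)
Q2 2020–Q2 2021: 129,500 litres + 2,200 litres + 1,400 litres + 68,400 litres + 2,300 litres = 203,800 litres (under)
Q3 2020–Q3 2021: 2,200 litres + 1,400 litres + 68,400 litres + 2,300 litres + 131,600 litres = 205,900 litres (under)
Q4 2020–Q4 2021: 1,400 litres + 68,400 litres + 2,300 litres + 131,600 litres + 2,300 litres = 206,000 litres (under)
Q1 2021–Q1 2022: 68,400 litres + 2,300 litres + 131,600 litres + 2,300 litres + 24,000 litres = 228,600 litres (under)
2 windows exceed the threshold.

2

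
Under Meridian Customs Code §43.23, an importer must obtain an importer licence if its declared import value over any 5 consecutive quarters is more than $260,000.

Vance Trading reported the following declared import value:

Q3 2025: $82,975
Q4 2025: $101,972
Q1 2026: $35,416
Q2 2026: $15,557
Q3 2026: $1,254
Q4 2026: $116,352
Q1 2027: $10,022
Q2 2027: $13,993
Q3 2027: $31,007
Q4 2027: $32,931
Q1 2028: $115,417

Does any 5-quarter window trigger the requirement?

Yes

Q3 2025–Q3 2026: $82,975 + $101,972 + $35,416 + $15,557 + $1,254 = $237,174 (under)
Q4 2025–Q4 2026: $101,972 + $35,416 + $15,557 + $1,254 + $116,352 = $270,551 (over)
Q1 2026–Q1 2027: $35,416 + $15,557 + $1,254 + $116,352 + $10,022 = $178,601 (under)
Q2 2026–Q2 2027: $15,557 + $1,254 + $116,352 + $10,022 + $13,993 = $157,178 (under)
Q3 2026–Q3 2027: $1,254 + $116,352 + $10,022 + $13,993 + $31,007 = $172,628 (under)
Q4 2026–Q4 2027: $116,352 + $10,022 + $13,993 + $31,007 + $32,931 = $204,305 (under)
Q1 2027–Q1 2028: $10,022 + $13,993 + $31,007 + $32,931 + $115,417 = $203,370 (under)
At least one window exceeds $260,000.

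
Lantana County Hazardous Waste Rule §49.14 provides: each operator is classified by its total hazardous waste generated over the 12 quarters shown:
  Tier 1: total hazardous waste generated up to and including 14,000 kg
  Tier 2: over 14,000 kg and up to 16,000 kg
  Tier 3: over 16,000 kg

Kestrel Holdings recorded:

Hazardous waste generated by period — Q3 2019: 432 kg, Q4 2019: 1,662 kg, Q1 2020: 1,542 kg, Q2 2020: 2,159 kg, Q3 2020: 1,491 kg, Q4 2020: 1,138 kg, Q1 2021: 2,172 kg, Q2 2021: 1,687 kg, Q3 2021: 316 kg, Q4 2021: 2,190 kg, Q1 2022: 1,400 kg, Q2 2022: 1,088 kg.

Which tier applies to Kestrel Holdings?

Total hazardous waste generated: 432 kg + 1,662 kg + 1,542 kg + 2,159 kg + 1,491 kg + 1,138 kg + 2,172 kg + 1,687 kg + 316 kg + 2,190 kg + 1,400 kg + 1,088 kg = 17,277 kg.
17,277 kg > 16,000 kg, so Tier 3 applies.

Tier 3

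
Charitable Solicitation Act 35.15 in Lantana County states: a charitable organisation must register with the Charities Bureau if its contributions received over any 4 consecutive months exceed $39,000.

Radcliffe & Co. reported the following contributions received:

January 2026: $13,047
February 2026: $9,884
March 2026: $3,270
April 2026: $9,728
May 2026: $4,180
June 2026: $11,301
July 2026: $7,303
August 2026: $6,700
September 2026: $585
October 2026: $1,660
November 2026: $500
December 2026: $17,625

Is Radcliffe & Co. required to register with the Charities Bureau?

No

January 2026–April 2026: $13,047 + $9,884 + $3,270 + $9,728 = $35,929 (under)
February 2026–May 2026: $9,884 + $3,270 + $9,728 + $4,180 = $27,062 (under)
March 2026–June 2026: $3,270 + $9,728 + $4,180 + $11,301 = $28,479 (under)
April 2026–July 2026: $9,728 + $4,180 + $11,301 + $7,303 = $32,512 (under)
May 2026–August 2026: $4,180 + $11,301 + $7,303 + $6,700 = $29,484 (under)
June 2026–September 2026: $11,301 + $7,303 + $6,700 + $585 = $25,889 (under)
July 2026–October 2026: $7,303 + $6,700 + $585 + $1,660 = $16,248 (under)
August 2026–November 2026: $6,700 + $585 + $1,660 + $500 = $9,445 (under)
September 2026–December 2026: $585 + $1,660 + $500 + $17,625 = $20,370 (under)
No window exceeds $39,000.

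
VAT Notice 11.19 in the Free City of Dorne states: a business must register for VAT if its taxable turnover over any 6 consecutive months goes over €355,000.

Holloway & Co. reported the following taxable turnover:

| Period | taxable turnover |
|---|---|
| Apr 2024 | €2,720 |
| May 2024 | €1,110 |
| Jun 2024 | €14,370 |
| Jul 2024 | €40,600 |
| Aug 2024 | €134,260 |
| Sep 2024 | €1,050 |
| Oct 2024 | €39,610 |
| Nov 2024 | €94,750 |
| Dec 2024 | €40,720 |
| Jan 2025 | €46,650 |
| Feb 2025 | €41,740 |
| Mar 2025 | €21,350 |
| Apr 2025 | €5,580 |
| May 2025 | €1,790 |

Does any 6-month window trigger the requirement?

Apr 2024–Sep 2024: €2,720 + €1,110 + €14,370 + €40,600 + €134,260 + €1,050 = €194,110 (under)
May 2024–Oct 2024: €1,110 + €14,370 + €40,600 + €134,260 + €1,050 + €39,610 = €231,000 (under)
Jun 2024–Nov 2024: €14,370 + €40,600 + €134,260 + €1,050 + €39,610 + €94,750 = €324,640 (under)
Jul 2024–Dec 2024: €40,600 + €134,260 + €1,050 + €39,610 + €94,750 + €40,720 = €350,990 (under)
Aug 2024–Jan 2025: €134,260 + €1,050 + €39,610 + €94,750 + €40,720 + €46,650 = €357,040 (over)
Sep 2024–Feb 2025: €1,050 + €39,610 + €94,750 + €40,720 + €46,650 + €41,740 = €264,520 (under)
Oct 2024–Mar 2025: €39,610 + €94,750 + €40,720 + €46,650 + €41,740 + €21,350 = €284,820 (under)
Nov 2024–Apr 2025: €94,750 + €40,720 + €46,650 + €41,740 + €21,350 + €5,580 = €250,790 (under)
Dec 2024–May 2025: €40,720 + €46,650 + €41,740 + €21,350 + €5,580 + €1,790 = €157,830 (under)
At least one window exceeds €355,000.

Yes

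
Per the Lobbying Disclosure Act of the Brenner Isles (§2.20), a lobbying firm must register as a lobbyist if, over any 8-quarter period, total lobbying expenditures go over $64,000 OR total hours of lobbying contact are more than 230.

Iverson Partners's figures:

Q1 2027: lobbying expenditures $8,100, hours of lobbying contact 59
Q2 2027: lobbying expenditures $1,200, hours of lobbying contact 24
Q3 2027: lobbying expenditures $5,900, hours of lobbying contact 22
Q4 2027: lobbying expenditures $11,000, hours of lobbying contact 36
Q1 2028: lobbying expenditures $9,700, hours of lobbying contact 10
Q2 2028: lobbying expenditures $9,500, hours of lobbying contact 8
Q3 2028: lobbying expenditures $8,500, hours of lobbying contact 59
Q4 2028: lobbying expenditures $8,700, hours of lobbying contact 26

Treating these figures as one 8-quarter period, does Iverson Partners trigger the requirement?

Yes

Total lobbying expenditures: $8,100 + $1,200 + $5,900 + $11,000 + $9,700 + $9,500 + $8,500 + $8,700 = $62,600 (≤ $64,000).
Total hours of lobbying contact: 59 + 24 + 22 + 36 + 10 + 8 + 59 + 26 = 244 (> 230).
The test is 'or': at least one threshold is exceeded.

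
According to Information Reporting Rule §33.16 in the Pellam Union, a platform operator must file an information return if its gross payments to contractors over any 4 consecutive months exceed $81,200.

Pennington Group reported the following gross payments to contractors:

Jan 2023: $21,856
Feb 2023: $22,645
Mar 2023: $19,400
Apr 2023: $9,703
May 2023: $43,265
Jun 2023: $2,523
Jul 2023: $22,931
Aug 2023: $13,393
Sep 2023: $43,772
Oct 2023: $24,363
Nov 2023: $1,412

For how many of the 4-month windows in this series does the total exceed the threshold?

Jan 2023–Apr 2023: $21,856 + $22,645 + $19,400 + $9,703 = $73,604 (under)
Feb 2023–May 2023: $22,645 + $19,400 + $9,703 + $43,265 = $95,013 (over)
Mar 2023–Jun 2023: $19,400 + $9,703 + $43,265 + $2,523 = $74,891 (under)
Apr 2023–Jul 2023: $9,703 + $43,265 + $2,523 + $22,931 = $78,422 (under)
May 2023–Aug 2023: $43,265 + $2,523 + $22,931 + $13,393 = $82,112 (over)
Jun 2023–Sep 2023: $2,523 + $22,931 + $13,393 + $43,772 = $82,619 (over)
Jul 2023–Oct 2023: $22,931 + $13,393 + $43,772 + $24,363 = $104,459 (over)
Aug 2023–Nov 2023: $13,393 + $43,772 + $24,363 + $1,412 = $82,940 (over)
5 windows exceed the threshold.

5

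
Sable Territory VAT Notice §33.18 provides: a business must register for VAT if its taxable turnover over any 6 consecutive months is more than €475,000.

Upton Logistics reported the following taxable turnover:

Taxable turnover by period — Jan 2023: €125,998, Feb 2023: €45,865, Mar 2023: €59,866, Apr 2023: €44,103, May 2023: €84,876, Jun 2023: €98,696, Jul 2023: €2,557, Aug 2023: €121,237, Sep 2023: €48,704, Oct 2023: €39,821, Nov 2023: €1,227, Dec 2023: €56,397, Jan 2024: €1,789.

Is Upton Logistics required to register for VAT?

No

Jan 2023–Jun 2023: €125,998 + €45,865 + €59,866 + €44,103 + €84,876 + €98,696 = €459,404 (under)
Feb 2023–Jul 2023: €45,865 + €59,866 + €44,103 + €84,876 + €98,696 + €2,557 = €335,963 (under)
Mar 2023–Aug 2023: €59,866 + €44,103 + €84,876 + €98,696 + €2,557 + €121,237 = €411,335 (under)
Apr 2023–Sep 2023: €44,103 + €84,876 + €98,696 + €2,557 + €121,237 + €48,704 = €400,173 (under)
May 2023–Oct 2023: €84,876 + €98,696 + €2,557 + €121,237 + €48,704 + €39,821 = €395,891 (under)
Jun 2023–Nov 2023: €98,696 + €2,557 + €121,237 + €48,704 + €39,821 + €1,227 = €312,242 (under)
Jul 2023–Dec 2023: €2,557 + €121,237 + €48,704 + €39,821 + €1,227 + €56,397 = €269,943 (under)
Aug 2023–Jan 2024: €121,237 + €48,704 + €39,821 + €1,227 + €56,397 + €1,789 = €269,175 (under)
No window exceeds €475,000.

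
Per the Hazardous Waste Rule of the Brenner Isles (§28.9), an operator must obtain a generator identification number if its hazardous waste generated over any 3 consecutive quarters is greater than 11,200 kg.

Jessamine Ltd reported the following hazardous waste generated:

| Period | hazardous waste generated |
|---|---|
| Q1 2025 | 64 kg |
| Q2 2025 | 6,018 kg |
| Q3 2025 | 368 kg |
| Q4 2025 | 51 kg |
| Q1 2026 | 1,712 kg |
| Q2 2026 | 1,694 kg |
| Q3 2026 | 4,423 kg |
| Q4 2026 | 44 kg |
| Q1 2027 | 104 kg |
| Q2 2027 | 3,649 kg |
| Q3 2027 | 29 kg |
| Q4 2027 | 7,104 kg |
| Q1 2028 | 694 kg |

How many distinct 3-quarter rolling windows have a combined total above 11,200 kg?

Q1 2025–Q3 2025: 64 kg + 6,018 kg + 368 kg = 6,450 kg (under)
Q2 2025–Q4 2025: 6,018 kg + 368 kg + 51 kg = 6,437 kg (under)
Q3 2025–Q1 2026: 368 kg + 51 kg + 1,712 kg = 2,131 kg (under)
Q4 2025–Q2 2026: 51 kg + 1,712 kg + 1,694 kg = 3,457 kg (under)
Q1 2026–Q3 2026: 1,712 kg + 1,694 kg + 4,423 kg = 7,829 kg (under)
Q2 2026–Q4 2026: 1,694 kg + 4,423 kg + 44 kg = 6,161 kg (under)
Q3 2026–Q1 2027: 4,423 kg + 44 kg + 104 kg = 4,571 kg (under)
Q4 2026–Q2 2027: 44 kg + 104 kg + 3,649 kg = 3,797 kg (under)
Q1 2027–Q3 2027: 104 kg + 3,649 kg + 29 kg = 3,782 kg (under)
Q2 2027–Q4 2027: 3,649 kg + 29 kg + 7,104 kg = 10,782 kg (under)
Q3 2027–Q1 2028: 29 kg + 7,104 kg + 694 kg = 7,827 kg (under)
0 windows exceed the threshold.

0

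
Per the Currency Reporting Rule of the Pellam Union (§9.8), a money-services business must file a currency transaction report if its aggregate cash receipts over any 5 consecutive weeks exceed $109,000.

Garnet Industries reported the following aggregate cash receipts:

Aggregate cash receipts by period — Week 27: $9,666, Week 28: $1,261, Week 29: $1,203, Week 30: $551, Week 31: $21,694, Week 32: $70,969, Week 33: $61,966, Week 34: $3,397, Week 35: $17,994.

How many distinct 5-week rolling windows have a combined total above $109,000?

Week 27–Week 31: $9,666 + $1,261 + $1,203 + $551 + $21,694 = $34,375 (under)
Week 28–Week 32: $1,261 + $1,203 + $551 + $21,694 + $70,969 = $95,678 (under)
Week 29–Week 33: $1,203 + $551 + $21,694 + $70,969 + $61,966 = $156,383 (over)
Week 30–Week 34: $551 + $21,694 + $70,969 + $61,966 + $3,397 = $158,577 (over)
Week 31–Week 35: $21,694 + $70,969 + $61,966 + $3,397 + $17,994 = $176,020 (over)
3 windows exceed the threshold.

3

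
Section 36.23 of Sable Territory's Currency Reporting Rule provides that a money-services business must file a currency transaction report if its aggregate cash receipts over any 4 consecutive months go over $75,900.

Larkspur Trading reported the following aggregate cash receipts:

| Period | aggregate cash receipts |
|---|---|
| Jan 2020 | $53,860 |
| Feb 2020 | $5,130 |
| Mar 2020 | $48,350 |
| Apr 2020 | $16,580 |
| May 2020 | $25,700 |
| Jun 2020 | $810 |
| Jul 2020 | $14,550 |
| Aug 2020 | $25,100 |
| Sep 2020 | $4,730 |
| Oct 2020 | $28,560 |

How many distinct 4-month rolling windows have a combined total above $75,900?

Jan 2020–Apr 2020: $53,860 + $5,130 + $48,350 + $16,580 = $123,920 (over)
Feb 2020–May 2020: $5,130 + $48,350 + $16,580 + $25,700 = $95,760 (over)
Mar 2020–Jun 2020: $48,350 + $16,580 + $25,700 + $810 = $91,440 (over)
Apr 2020–Jul 2020: $16,580 + $25,700 + $810 + $14,550 = $57,640 (under)
May 2020–Aug 2020: $25,700 + $810 + $14,550 + $25,100 = $66,160 (under)
Jun 2020–Sep 2020: $810 + $14,550 + $25,100 + $4,730 = $45,190 (under)
Jul 2020–Oct 2020: $14,550 + $25,100 + $4,730 + $28,560 = $72,940 (under)
3 windows exceed the threshold.

3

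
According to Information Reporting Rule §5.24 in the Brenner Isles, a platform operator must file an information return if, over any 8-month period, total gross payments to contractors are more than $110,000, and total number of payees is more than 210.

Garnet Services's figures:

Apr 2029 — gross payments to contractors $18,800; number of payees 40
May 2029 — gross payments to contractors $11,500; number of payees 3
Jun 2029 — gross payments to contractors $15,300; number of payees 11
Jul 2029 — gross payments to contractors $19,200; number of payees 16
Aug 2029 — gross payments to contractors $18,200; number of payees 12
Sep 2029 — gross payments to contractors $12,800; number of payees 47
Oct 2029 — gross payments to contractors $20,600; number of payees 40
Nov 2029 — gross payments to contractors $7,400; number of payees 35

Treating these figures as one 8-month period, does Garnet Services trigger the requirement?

Total gross payments to contractors: $18,800 + $11,500 + $15,300 + $19,200 + $18,200 + $12,800 + $20,600 + $7,400 = $123,800 (> $110,000).
Total number of payees: 40 + 3 + 11 + 16 + 12 + 47 + 40 + 35 = 204 (≤ 210).
The test is 'and': the rule requires both, and at least one is not exceeded.

No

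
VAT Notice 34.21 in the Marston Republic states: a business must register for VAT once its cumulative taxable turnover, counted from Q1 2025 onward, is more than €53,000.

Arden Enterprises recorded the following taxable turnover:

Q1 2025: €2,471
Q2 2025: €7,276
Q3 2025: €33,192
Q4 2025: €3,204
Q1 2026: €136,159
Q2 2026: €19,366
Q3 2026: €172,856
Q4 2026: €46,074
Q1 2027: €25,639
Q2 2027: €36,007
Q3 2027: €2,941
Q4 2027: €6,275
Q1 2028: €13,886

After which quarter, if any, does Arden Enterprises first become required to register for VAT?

Through Q1 2025: €2,471
Through Q2 2025: €9,747
Through Q3 2025: €42,939
Through Q4 2025: €46,143
Through Q1 2026: €182,302 ← exceeds threshold

Q1 2026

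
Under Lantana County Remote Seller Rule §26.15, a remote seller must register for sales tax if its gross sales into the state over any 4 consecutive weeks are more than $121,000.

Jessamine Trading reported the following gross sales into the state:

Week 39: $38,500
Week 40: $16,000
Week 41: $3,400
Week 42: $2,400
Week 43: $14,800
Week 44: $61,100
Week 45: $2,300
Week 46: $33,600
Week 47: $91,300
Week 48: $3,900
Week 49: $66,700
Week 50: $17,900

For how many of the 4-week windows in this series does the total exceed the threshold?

Week 39–Week 42: $38,500 + $16,000 + $3,400 + $2,400 = $60,300 (under)
Week 40–Week 43: $16,000 + $3,400 + $2,400 + $14,800 = $36,600 (under)
Week 41–Week 44: $3,400 + $2,400 + $14,800 + $61,100 = $81,700 (under)
Week 42–Week 45: $2,400 + $14,800 + $61,100 + $2,300 = $80,600 (under)
Week 43–Week 46: $14,800 + $61,100 + $2,300 + $33,600 = $111,800 (under)
Week 44–Week 47: $61,100 + $2,300 + $33,600 + $91,300 = $188,300 (over)
Week 45–Week 48: $2,300 + $33,600 + $91,300 + $3,900 = $131,100 (over)
Week 46–Week 49: $33,600 + $91,300 + $3,900 + $66,700 = $195,500 (over)
Week 47–Week 50: $91,300 + $3,900 + $66,700 + $17,900 = $179,800 (over)
4 windows exceed the threshold.

4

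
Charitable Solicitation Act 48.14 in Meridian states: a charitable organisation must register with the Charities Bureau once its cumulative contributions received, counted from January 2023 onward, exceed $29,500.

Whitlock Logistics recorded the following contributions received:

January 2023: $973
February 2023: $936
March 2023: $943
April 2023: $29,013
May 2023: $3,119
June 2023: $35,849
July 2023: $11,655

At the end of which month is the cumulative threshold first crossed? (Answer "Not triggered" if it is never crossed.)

April 2023

Through January 2023: $973
Through February 2023: $1,909
Through March 2023: $2,852
Through April 2023: $31,865 ← exceeds threshold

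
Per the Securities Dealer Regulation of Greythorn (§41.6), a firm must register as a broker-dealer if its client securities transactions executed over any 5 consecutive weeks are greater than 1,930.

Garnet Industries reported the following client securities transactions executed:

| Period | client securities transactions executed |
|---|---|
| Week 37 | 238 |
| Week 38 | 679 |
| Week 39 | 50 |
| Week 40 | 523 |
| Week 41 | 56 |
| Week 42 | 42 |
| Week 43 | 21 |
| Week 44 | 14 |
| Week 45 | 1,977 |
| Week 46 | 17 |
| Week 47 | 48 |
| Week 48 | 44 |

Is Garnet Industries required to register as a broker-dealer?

Week 37–Week 41: 238 + 679 + 50 + 523 + 56 = 1,546 (under)
Week 38–Week 42: 679 + 50 + 523 + 56 + 42 = 1,350 (under)
Week 39–Week 43: 50 + 523 + 56 + 42 + 21 = 692 (under)
Week 40–Week 44: 523 + 56 + 42 + 21 + 14 = 656 (under)
Week 41–Week 45: 56 + 42 + 21 + 14 + 1,977 = 2,110 (over)
Week 42–Week 46: 42 + 21 + 14 + 1,977 + 17 = 2,071 (over)
Week 43–Week 47: 21 + 14 + 1,977 + 17 + 48 = 2,077 (over)
Week 44–Week 48: 14 + 1,977 + 17 + 48 + 44 = 2,100 (over)
At least one window exceeds 1,930.

Yes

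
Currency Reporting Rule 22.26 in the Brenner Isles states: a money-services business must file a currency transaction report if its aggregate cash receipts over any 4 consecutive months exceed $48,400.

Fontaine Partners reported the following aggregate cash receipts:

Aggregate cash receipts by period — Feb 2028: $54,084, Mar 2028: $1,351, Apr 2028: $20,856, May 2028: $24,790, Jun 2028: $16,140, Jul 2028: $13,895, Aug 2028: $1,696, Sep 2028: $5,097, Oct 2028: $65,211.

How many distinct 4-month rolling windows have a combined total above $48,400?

5

Feb 2028–May 2028: $54,084 + $1,351 + $20,856 + $24,790 = $101,081 (over)
Mar 2028–Jun 2028: $1,351 + $20,856 + $24,790 + $16,140 = $63,137 (over)
Apr 2028–Jul 2028: $20,856 + $24,790 + $16,140 + $13,895 = $75,681 (over)
May 2028–Aug 2028: $24,790 + $16,140 + $13,895 + $1,696 = $56,521 (over)
Jun 2028–Sep 2028: $16,140 + $13,895 + $1,696 + $5,097 = $36,828 (under)
Jul 2028–Oct 2028: $13,895 + $1,696 + $5,097 + $65,211 = $85,899 (over)
5 windows exceed the threshold.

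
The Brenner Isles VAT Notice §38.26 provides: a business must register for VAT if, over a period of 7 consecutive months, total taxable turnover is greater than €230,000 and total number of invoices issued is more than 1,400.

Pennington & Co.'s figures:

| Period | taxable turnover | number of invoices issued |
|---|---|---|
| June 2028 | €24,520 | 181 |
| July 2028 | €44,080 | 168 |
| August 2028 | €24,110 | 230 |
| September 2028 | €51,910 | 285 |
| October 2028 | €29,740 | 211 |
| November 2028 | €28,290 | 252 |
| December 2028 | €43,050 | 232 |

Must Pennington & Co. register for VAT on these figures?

Yes

Total taxable turnover: €24,520 + €44,080 + €24,110 + €51,910 + €29,740 + €28,290 + €43,050 = €245,700 (> €230,000).
Total number of invoices issued: 181 + 168 + 230 + 285 + 211 + 252 + 232 = 1,559 (> 1,400).
The test is 'and': both thresholds are exceeded.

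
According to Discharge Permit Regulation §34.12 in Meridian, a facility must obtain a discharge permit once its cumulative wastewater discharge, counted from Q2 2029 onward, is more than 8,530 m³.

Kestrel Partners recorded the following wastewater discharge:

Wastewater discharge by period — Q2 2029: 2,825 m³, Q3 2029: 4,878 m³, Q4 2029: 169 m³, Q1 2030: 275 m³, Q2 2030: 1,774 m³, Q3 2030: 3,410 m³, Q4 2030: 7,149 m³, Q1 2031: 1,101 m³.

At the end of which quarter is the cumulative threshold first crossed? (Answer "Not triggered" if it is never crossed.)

Through Q2 2029: 2,825 m³
Through Q3 2029: 7,703 m³
Through Q4 2029: 7,872 m³
Through Q1 2030: 8,147 m³
Through Q2 2030: 9,921 m³ ← exceeds threshold

Q2 2030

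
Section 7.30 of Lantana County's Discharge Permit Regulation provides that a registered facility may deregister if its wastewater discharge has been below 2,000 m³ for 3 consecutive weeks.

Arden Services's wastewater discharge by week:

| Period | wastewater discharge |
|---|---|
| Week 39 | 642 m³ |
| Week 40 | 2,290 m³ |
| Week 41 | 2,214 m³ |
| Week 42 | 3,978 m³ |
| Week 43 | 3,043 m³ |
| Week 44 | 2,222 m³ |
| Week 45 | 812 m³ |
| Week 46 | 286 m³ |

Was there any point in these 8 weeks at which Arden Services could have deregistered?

Weeks below 2,000 m³: Week 39, Week 45, Week 46.
Longest run of consecutive weeks below the threshold: 2.
2 < 3, so Arden Services never became eligible.

No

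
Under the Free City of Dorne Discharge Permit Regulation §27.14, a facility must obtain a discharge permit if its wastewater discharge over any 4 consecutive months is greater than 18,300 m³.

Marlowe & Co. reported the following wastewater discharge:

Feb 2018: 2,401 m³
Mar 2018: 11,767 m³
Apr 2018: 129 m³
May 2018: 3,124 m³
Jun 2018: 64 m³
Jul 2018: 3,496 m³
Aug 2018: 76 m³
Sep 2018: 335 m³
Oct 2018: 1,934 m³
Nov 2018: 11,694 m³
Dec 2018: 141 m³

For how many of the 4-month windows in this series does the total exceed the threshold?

0

Feb 2018–May 2018: 2,401 m³ + 11,767 m³ + 129 m³ + 3,124 m³ = 17,421 m³ (under)
Mar 2018–Jun 2018: 11,767 m³ + 129 m³ + 3,124 m³ + 64 m³ = 15,084 m³ (under)
Apr 2018–Jul 2018: 129 m³ + 3,124 m³ + 64 m³ + 3,496 m³ = 6,813 m³ (under)
May 2018–Aug 2018: 3,124 m³ + 64 m³ + 3,496 m³ + 76 m³ = 6,760 m³ (under)
Jun 2018–Sep 2018: 64 m³ + 3,496 m³ + 76 m³ + 335 m³ = 3,971 m³ (under)
Jul 2018–Oct 2018: 3,496 m³ + 76 m³ + 335 m³ + 1,934 m³ = 5,841 m³ (under)
Aug 2018–Nov 2018: 76 m³ + 335 m³ + 1,934 m³ + 11,694 m³ = 14,039 m³ (under)
Sep 2018–Dec 2018: 335 m³ + 1,934 m³ + 11,694 m³ + 141 m³ = 14,104 m³ (under)
0 windows exceed the threshold.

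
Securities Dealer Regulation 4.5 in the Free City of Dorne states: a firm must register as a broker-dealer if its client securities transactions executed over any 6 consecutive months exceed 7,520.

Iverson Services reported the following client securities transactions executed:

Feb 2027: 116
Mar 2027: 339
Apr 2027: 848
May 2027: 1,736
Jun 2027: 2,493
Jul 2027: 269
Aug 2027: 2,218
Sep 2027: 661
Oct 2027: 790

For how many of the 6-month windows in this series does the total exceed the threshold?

Feb 2027–Jul 2027: 116 + 339 + 848 + 1,736 + 2,493 + 269 = 5,801 (under)
Mar 2027–Aug 2027: 339 + 848 + 1,736 + 2,493 + 269 + 2,218 = 7,903 (over)
Apr 2027–Sep 2027: 848 + 1,736 + 2,493 + 269 + 2,218 + 661 = 8,225 (over)
May 2027–Oct 2027: 1,736 + 2,493 + 269 + 2,218 + 661 + 790 = 8,167 (over)
3 windows exceed the threshold.

3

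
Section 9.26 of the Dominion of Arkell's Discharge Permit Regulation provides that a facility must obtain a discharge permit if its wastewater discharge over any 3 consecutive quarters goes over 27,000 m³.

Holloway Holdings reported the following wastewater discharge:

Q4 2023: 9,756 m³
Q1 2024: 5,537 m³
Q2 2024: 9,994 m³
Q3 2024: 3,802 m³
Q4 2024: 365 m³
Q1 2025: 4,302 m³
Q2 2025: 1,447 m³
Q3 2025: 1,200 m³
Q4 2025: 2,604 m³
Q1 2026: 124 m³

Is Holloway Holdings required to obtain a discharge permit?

Q4 2023–Q2 2024: 9,756 m³ + 5,537 m³ + 9,994 m³ = 25,287 m³ (under)
Q1 2024–Q3 2024: 5,537 m³ + 9,994 m³ + 3,802 m³ = 19,333 m³ (under)
Q2 2024–Q4 2024: 9,994 m³ + 3,802 m³ + 365 m³ = 14,161 m³ (under)
Q3 2024–Q1 2025: 3,802 m³ + 365 m³ + 4,302 m³ = 8,469 m³ (under)
Q4 2024–Q2 2025: 365 m³ + 4,302 m³ + 1,447 m³ = 6,114 m³ (under)
Q1 2025–Q3 2025: 4,302 m³ + 1,447 m³ + 1,200 m³ = 6,949 m³ (under)
Q2 2025–Q4 2025: 1,447 m³ + 1,200 m³ + 2,604 m³ = 5,251 m³ (under)
Q3 2025–Q1 2026: 1,200 m³ + 2,604 m³ + 124 m³ = 3,928 m³ (under)
No window exceeds 27,000 m³.

No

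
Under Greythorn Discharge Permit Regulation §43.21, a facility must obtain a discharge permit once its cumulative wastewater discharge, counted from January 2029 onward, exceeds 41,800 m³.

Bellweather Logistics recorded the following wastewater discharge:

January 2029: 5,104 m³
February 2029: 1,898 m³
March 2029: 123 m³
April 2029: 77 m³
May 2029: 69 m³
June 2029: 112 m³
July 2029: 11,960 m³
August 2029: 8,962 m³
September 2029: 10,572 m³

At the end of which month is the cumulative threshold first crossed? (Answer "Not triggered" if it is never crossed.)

Through January 2029: 5,104 m³
Through February 2029: 7,002 m³
Through March 2029: 7,125 m³
Through April 2029: 7,202 m³
Through May 2029: 7,271 m³
Through June 2029: 7,383 m³
Through July 2029: 19,343 m³
Through August 2029: 28,305 m³
Through September 2029: 38,877 m³
Final cumulative total 38,877 m³ ≤ 41,800 m³; the threshold is never exceeded.

Not triggered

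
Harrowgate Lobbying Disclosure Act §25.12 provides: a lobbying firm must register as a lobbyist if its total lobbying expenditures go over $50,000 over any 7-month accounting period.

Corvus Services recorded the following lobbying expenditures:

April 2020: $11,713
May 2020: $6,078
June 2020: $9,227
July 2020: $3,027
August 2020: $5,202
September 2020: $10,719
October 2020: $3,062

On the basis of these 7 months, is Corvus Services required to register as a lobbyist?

No

Total lobbying expenditures: $11,713 + $6,078 + $9,227 + $3,027 + $5,202 + $10,719 + $3,062 = $49,028.
$49,028 ≤ $50,000, so the threshold is not exceeded.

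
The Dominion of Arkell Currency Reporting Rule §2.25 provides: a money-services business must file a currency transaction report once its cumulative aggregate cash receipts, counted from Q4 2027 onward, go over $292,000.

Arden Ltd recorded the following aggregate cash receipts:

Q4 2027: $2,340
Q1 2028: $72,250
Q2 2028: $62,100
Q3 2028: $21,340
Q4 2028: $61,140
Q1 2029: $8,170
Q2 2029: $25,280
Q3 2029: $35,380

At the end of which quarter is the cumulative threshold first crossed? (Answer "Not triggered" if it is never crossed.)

Through Q4 2027: $2,340
Through Q1 2028: $74,590
Through Q2 2028: $136,690
Through Q3 2028: $158,030
Through Q4 2028: $219,170
Through Q1 2029: $227,340
Through Q2 2029: $252,620
Through Q3 2029: $288,000
Final cumulative total $288,000 ≤ $292,000; the threshold is never exceeded.

Not triggered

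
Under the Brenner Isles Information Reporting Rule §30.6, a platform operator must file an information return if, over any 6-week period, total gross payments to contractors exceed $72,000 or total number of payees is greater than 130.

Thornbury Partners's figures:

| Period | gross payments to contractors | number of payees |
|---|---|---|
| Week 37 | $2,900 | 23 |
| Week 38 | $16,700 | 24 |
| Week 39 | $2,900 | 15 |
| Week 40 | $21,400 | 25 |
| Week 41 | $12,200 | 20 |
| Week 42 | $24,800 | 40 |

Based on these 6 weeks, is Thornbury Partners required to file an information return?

Yes

Total gross payments to contractors: $2,900 + $16,700 + $2,900 + $21,400 + $12,200 + $24,800 = $80,900 (> $72,000).
Total number of payees: 23 + 24 + 15 + 25 + 20 + 40 = 147 (> 130).
The test is 'or': at least one threshold is exceeded.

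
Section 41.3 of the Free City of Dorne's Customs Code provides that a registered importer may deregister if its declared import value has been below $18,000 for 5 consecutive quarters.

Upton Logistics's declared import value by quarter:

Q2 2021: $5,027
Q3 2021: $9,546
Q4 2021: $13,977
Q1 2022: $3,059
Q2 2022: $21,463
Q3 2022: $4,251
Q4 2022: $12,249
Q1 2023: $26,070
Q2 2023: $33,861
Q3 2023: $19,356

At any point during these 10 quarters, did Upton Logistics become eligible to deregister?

Quarters below $18,000: Q2 2021, Q3 2021, Q4 2021, Q1 2022, Q3 2022, Q4 2022.
Longest run of consecutive quarters below the threshold: 4.
4 < 5, so Upton Logistics never became eligible.

No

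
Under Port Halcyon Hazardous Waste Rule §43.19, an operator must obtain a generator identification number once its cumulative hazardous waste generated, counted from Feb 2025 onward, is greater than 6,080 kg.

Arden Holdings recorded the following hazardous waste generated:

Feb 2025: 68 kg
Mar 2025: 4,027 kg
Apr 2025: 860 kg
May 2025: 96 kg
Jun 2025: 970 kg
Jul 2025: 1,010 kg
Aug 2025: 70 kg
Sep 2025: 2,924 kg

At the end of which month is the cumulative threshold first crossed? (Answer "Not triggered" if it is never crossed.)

Through Feb 2025: 68 kg
Through Mar 2025: 4,095 kg
Through Apr 2025: 4,955 kg
Through May 2025: 5,051 kg
Through Jun 2025: 6,021 kg
Through Jul 2025: 7,031 kg ← exceeds threshold

Jul 2025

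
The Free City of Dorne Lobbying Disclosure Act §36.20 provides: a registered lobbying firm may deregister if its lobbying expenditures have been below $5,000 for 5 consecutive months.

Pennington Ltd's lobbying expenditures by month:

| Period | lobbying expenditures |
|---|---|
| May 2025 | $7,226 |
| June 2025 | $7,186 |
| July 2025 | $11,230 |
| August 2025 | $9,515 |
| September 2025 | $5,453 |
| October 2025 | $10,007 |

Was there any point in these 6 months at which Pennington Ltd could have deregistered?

No

No month is below $5,000.
Longest run of consecutive months below the threshold: 0.
0 < 5, so Pennington Ltd never became eligible.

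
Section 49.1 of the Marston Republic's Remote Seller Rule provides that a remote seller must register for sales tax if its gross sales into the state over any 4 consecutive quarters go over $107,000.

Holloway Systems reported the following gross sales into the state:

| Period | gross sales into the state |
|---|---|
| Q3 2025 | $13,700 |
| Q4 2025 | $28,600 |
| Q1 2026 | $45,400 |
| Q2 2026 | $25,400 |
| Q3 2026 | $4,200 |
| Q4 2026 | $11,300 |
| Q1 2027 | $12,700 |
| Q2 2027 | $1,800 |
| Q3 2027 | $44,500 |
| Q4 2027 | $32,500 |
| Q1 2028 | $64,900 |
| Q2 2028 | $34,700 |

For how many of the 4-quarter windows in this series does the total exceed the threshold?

Q3 2025–Q2 2026: $13,700 + $28,600 + $45,400 + $25,400 = $113,100 (over)
Q4 2025–Q3 2026: $28,600 + $45,400 + $25,400 + $4,200 = $103,600 (under)
Q1 2026–Q4 2026: $45,400 + $25,400 + $4,200 + $11,300 = $86,300 (under)
Q2 2026–Q1 2027: $25,400 + $4,200 + $11,300 + $12,700 = $53,600 (under)
Q3 2026–Q2 2027: $4,200 + $11,300 + $12,700 + $1,800 = $30,000 (under)
Q4 2026–Q3 2027: $11,300 + $12,700 + $1,800 + $44,500 = $70,300 (under)
Q1 2027–Q4 2027: $12,700 + $1,800 + $44,500 + $32,500 = $91,500 (under)
Q2 2027–Q1 2028: $1,800 + $44,500 + $32,500 + $64,900 = $143,700 (over)
Q3 2027–Q2 2028: $44,500 + $32,500 + $64,900 + $34,700 = $176,600 (over)
3 windows exceed the threshold.

3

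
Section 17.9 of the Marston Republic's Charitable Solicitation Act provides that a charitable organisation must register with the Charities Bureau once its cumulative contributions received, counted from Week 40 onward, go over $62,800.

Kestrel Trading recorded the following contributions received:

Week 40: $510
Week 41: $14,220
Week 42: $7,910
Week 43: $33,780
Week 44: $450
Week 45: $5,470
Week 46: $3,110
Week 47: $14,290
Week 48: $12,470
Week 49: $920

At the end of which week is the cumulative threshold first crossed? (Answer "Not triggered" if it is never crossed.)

Through Week 40: $510
Through Week 41: $14,730
Through Week 42: $22,640
Through Week 43: $56,420
Through Week 44: $56,870
Through Week 45: $62,340
Through Week 46: $65,450 ← exceeds threshold

Week 46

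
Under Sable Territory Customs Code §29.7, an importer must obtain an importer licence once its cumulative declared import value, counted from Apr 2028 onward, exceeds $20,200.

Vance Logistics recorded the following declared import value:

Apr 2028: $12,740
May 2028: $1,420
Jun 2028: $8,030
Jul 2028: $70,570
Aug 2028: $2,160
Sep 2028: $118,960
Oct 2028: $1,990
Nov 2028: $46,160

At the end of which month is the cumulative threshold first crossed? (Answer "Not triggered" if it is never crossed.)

Jun 2028

Through Apr 2028: $12,740
Through May 2028: $14,160
Through Jun 2028: $22,190 ← exceeds threshold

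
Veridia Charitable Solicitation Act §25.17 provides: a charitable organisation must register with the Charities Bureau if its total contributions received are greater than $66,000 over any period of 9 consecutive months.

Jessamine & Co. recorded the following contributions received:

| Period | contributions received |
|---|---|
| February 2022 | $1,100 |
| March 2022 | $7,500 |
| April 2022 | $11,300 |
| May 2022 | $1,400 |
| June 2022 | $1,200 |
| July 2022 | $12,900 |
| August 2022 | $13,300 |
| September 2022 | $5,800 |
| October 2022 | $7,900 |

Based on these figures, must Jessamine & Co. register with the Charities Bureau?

No

Total contributions received: $1,100 + $7,500 + $11,300 + $1,400 + $1,200 + $12,900 + $13,300 + $5,800 + $7,900 = $62,400.
$62,400 ≤ $66,000, so the threshold is not exceeded.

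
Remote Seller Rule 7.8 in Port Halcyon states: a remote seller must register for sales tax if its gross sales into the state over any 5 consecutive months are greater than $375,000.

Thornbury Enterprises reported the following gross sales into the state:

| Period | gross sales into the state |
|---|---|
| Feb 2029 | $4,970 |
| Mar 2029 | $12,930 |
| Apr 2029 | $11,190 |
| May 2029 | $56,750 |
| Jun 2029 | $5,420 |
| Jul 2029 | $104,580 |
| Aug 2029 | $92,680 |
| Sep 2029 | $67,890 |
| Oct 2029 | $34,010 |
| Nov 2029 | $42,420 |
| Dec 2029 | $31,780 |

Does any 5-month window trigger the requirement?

No

Feb 2029–Jun 2029: $4,970 + $12,930 + $11,190 + $56,750 + $5,420 = $91,260 (under)
Mar 2029–Jul 2029: $12,930 + $11,190 + $56,750 + $5,420 + $104,580 = $190,870 (under)
Apr 2029–Aug 2029: $11,190 + $56,750 + $5,420 + $104,580 + $92,680 = $270,620 (under)
May 2029–Sep 2029: $56,750 + $5,420 + $104,580 + $92,680 + $67,890 = $327,320 (under)
Jun 2029–Oct 2029: $5,420 + $104,580 + $92,680 + $67,890 + $34,010 = $304,580 (under)
Jul 2029–Nov 2029: $104,580 + $92,680 + $67,890 + $34,010 + $42,420 = $341,580 (under)
Aug 2029–Dec 2029: $92,680 + $67,890 + $34,010 + $42,420 + $31,780 = $268,780 (under)
No window exceeds $375,000.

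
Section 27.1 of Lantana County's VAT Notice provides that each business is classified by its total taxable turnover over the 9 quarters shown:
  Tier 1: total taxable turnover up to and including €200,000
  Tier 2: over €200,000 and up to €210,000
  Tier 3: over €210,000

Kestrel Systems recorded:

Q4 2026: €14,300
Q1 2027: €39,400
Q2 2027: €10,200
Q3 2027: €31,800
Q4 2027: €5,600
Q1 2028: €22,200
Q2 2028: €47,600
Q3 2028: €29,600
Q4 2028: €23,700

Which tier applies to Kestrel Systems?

Tier 3

Total taxable turnover: €14,300 + €39,400 + €10,200 + €31,800 + €5,600 + €22,200 + €47,600 + €29,600 + €23,700 = €224,400.
€224,400 > €210,000, so Tier 3 applies.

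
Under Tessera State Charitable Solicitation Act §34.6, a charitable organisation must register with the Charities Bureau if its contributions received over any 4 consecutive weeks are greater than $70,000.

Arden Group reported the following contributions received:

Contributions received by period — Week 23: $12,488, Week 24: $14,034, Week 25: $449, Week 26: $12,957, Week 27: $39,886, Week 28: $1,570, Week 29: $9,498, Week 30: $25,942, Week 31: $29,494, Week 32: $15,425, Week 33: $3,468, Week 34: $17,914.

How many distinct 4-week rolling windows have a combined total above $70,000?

Week 23–Week 26: $12,488 + $14,034 + $449 + $12,957 = $39,928 (under)
Week 24–Week 27: $14,034 + $449 + $12,957 + $39,886 = $67,326 (under)
Week 25–Week 28: $449 + $12,957 + $39,886 + $1,570 = $54,862 (under)
Week 26–Week 29: $12,957 + $39,886 + $1,570 + $9,498 = $63,911 (under)
Week 27–Week 30: $39,886 + $1,570 + $9,498 + $25,942 = $76,896 (over)
Week 28–Week 31: $1,570 + $9,498 + $25,942 + $29,494 = $66,504 (under)
Week 29–Week 32: $9,498 + $25,942 + $29,494 + $15,425 = $80,359 (over)
Week 30–Week 33: $25,942 + $29,494 + $15,425 + $3,468 = $74,329 (over)
Week 31–Week 34: $29,494 + $15,425 + $3,468 + $17,914 = $66,301 (under)
3 windows exceed the threshold.

3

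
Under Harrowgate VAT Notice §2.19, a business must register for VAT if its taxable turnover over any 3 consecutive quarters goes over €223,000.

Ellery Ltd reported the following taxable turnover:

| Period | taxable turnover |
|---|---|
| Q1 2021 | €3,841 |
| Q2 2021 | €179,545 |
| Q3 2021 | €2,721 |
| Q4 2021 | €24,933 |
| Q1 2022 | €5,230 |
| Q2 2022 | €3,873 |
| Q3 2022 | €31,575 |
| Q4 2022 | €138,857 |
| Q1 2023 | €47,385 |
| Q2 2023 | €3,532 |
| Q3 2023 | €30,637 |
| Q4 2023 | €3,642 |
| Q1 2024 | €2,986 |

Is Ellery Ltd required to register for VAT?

Q1 2021–Q3 2021: €3,841 + €179,545 + €2,721 = €186,107 (under)
Q2 2021–Q4 2021: €179,545 + €2,721 + €24,933 = €207,199 (under)
Q3 2021–Q1 2022: €2,721 + €24,933 + €5,230 = €32,884 (under)
Q4 2021–Q2 2022: €24,933 + €5,230 + €3,873 = €34,036 (under)
Q1 2022–Q3 2022: €5,230 + €3,873 + €31,575 = €40,678 (under)
Q2 2022–Q4 2022: €3,873 + €31,575 + €138,857 = €174,305 (under)
Q3 2022–Q1 2023: €31,575 + €138,857 + €47,385 = €217,817 (under)
Q4 2022–Q2 2023: €138,857 + €47,385 + €3,532 = €189,774 (under)
Q1 2023–Q3 2023: €47,385 + €3,532 + €30,637 = €81,554 (under)
Q2 2023–Q4 2023: €3,532 + €30,637 + €3,642 = €37,811 (under)
Q3 2023–Q1 2024: €30,637 + €3,642 + €2,986 = €37,265 (under)
No window exceeds €223,000.

No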